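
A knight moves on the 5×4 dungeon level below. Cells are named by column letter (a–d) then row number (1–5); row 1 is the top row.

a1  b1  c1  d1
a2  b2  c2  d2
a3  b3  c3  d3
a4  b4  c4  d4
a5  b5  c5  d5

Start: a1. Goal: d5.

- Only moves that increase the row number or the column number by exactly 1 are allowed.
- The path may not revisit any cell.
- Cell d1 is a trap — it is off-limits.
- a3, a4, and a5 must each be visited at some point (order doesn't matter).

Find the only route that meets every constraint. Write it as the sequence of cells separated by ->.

a1 -> a2 -> a3 -> a4 -> a5 -> b5 -> c5 -> d5

Moves only go right or down, so the column and row indices never decrease.
Route from a1: 4× down (reaching a5), 3× right (reaching d5) — 7 moves in all.
Check: all required cells visited.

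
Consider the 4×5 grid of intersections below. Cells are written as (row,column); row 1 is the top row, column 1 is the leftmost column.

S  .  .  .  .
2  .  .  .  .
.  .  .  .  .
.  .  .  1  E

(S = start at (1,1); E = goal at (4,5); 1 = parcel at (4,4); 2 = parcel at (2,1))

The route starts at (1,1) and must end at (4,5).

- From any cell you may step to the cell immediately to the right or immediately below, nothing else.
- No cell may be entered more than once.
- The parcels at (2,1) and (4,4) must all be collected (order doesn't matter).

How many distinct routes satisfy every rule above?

A right/down-only route from (1,1) to (4,5) makes exactly 3 down-moves and 4 right-moves in some order.
With no other constraints that would be C(7,3) = 35 routes.
A monotone route can only reach the required cells in the order (2,1), (4,4), so split there and multiply the segment counts: (1,1)→(2,1): 1; (2,1)→(4,4): 10; (4,4)→(4,5): 1; product = 10.
That gives 10 routes.

10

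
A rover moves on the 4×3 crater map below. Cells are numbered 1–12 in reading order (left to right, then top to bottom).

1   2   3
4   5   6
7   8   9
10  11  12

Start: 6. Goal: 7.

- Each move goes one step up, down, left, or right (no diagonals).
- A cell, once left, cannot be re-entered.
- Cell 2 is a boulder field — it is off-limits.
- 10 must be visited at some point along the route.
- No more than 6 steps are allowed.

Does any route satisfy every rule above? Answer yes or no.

yes

One route that works: 6 → 9 → 12 → 11 → 10 → 7.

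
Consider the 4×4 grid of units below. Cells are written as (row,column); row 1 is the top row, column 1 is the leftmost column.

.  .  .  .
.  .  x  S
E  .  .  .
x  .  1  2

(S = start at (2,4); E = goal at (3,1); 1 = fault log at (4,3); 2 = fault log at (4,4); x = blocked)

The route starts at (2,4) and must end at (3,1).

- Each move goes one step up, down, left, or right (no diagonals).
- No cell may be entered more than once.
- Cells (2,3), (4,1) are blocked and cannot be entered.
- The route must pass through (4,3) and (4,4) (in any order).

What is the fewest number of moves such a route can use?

6

Any route passes through (4,3) and (4,4) in some order between (2,4) and (3,1). Summing Manhattan distances along each leg and taking the cheapest ordering ((2,4) → (4,4) → (4,3) → (3,1)) gives a lower bound of 2 + 1 + 3 = 6 moves.
A route of 6 moves achieves this: (2,4) → (3,4) → (4,4) → (4,3) → (3,3) → (3,2) → (3,1).
Since 6 matches the lower bound, it is optimal.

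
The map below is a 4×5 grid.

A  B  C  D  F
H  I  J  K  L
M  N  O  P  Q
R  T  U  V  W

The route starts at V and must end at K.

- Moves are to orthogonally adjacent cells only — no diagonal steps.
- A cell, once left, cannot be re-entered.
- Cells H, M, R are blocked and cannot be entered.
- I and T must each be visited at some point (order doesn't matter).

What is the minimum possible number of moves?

6

Any route passes through I and T in some order between V and K. Summing Manhattan distances along each leg and taking the cheapest ordering (V → T → I → K) gives a lower bound of 2 + 2 + 2 = 6 moves.
A route of 6 moves achieves this: V → U → T → N → I → J → K.
Since 6 matches the lower bound, it is optimal.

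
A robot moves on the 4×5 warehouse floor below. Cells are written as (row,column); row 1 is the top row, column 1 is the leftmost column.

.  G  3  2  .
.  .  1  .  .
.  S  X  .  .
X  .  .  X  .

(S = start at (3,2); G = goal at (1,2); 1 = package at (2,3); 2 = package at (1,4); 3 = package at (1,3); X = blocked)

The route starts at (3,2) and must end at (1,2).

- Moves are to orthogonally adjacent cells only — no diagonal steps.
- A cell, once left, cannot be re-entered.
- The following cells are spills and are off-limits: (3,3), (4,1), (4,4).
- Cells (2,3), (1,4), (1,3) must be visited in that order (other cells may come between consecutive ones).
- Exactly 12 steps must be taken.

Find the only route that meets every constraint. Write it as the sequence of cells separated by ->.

(3,2) -> (3,1) -> (2,1) -> (2,2) -> (2,3) -> (2,4) -> (3,4) -> (3,5) -> (2,5) -> (1,5) -> (1,4) -> (1,3) -> (1,2)

The waypoints must appear in the order (2,3), (1,4), (1,3), with no cell reused.
Route from (3,2): left 1 to (3,1), up 1 to (2,1), right 3 to (2,4), down 1 to (3,4), right 1 to (3,5), up 2 to (1,5), left 3 to (1,2) — 12 moves in all.
Check: order respected (1 at step 4, 2 at step 10, 3 at step 11); 12 moves as required.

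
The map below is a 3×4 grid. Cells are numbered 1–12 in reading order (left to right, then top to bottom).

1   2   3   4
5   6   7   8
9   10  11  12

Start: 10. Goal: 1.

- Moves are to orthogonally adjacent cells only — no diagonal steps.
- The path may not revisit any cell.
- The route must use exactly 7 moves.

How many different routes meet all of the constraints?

8

Need simple routes of exactly 7 moves from 10 to 1 (Manhattan distance 3, so 2 moves are spent on a detour and 2 undoing it).
Enumerating: 10 6 7 8 4 3 2 1 | 10 9 5 6 7 3 2 1 | 10 11 7 3 2 6 5 1 | 10 11 7 8 4 3 2 1 | 10 11 12 8 4 3 2 1 | 10 11 12 8 7 3 2 1 | 10 11 12 8 7 6 2 1 | 10 11 12 8 7 6 5 1.
That gives 8 routes.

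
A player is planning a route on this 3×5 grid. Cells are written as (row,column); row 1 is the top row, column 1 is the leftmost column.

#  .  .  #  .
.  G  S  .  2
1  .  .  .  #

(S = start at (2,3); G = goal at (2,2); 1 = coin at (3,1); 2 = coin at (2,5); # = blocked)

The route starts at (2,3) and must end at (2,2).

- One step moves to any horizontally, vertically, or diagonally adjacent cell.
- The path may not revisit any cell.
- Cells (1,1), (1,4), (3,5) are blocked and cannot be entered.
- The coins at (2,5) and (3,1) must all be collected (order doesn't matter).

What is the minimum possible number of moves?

7

Any route passes through (2,5) and (3,1) in some order between (2,3) and (2,2). Summing Chebyshev distances along each leg and taking the cheapest ordering ((2,3) → (2,5) → (3,1) → (2,2)) gives a lower bound of 2 + 4 + 1 = 7 moves.
A route of 7 moves achieves this: (2,3) → (2,4) → (2,5) → (3,4) → (3,3) → (3,2) → (3,1) → (2,2).
Since 7 matches the lower bound, it is optimal.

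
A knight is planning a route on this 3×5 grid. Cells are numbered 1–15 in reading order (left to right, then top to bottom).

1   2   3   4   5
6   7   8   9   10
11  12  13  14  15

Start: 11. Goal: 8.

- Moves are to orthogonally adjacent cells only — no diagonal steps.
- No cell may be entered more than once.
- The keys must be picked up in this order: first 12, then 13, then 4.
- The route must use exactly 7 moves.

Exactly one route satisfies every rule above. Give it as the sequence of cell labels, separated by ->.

11 -> 12 -> 13 -> 14 -> 9 -> 4 -> 3 -> 8

The waypoints must appear in the order 12, 13, 4, with no cell reused.
Route from 11: 3× right (reaching 14), 2× up (reaching 4), left to 3, down to 8 — 7 moves in all.
Check: order respected (12 at step 1, 13 at step 2, 4 at step 5); 7 moves as required.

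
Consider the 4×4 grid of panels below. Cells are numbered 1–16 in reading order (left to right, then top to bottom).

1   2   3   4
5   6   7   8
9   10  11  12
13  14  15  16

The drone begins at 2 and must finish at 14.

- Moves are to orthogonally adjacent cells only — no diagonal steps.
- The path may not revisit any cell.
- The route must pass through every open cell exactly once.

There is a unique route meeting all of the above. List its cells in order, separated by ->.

2 -> 1 -> 5 -> 6 -> 7 -> 3 -> 4 -> 8 -> 12 -> 16 -> 15 -> 11 -> 10 -> 9 -> 13 -> 14

Need to visit all 16 open cells exactly once, starting at 2 and ending at 14.
Cell 1 has only two open neighbours (5 and 2), so the path must pass straight through it: one of those is the cell it's entered from and the other is where it exits.
Route from 2: left to 1, down to 5, 2× right (reaching 7), up to 3, right to 4, 3× down (reaching 16), left to 15, up to 11, 2× left (reaching 9), down to 13, right to 14 — 15 moves in all.
Check: all 16 open cells covered.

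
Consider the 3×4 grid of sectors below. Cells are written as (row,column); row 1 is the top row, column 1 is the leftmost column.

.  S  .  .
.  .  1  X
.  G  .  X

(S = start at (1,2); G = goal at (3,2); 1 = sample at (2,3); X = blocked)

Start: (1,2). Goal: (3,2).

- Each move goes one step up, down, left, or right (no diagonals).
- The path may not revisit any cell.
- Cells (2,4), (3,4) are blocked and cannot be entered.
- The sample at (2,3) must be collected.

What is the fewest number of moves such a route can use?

4

Any route passes through (2,3) somewhere between (1,2) and (3,2). Summing Manhattan distances along the two legs ((1,2) → (2,3) → (3,2)) gives a lower bound of 2 + 2 = 4 moves.
A route of 4 moves achieves this: (1,2) → (2,2) → (2,3) → (3,3) → (3,2).
Since 4 matches the lower bound, it is optimal.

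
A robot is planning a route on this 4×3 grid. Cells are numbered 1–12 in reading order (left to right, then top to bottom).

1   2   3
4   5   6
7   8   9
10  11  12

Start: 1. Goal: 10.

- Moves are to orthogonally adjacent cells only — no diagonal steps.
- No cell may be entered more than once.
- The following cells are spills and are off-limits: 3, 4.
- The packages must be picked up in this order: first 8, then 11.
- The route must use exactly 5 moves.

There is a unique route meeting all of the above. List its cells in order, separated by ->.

The waypoints must appear in the order 8, 11, with no cell reused.
Route from 1: right to 2, 3× down (reaching 11), left to 10 — 5 moves in all.
Check: order respected (8 at step 3, 11 at step 4); 5 moves as required.

1 -> 2 -> 5 -> 8 -> 11 -> 10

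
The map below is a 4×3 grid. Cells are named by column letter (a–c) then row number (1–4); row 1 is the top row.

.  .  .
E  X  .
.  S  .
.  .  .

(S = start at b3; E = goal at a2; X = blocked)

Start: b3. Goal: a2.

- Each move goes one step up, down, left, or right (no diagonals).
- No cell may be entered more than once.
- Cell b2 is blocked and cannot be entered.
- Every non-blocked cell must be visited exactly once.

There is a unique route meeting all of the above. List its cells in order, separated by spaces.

Need to visit all 11 open cells exactly once, starting at b3 and ending at a2.
Cell a1 has only two open neighbours (a2 and b1), so the path must pass straight through it: one of those is the cell it's entered from and the other is where it exits.
Route from b3: left 1 to a3, down 1 to a4, right 2 to c4, up 3 to c1, left 2 to a1, down 1 to a2 — 10 moves in all.
Check: all 11 open cells covered.

b3 a3 a4 b4 c4 c3 c2 c1 b1 a1 a2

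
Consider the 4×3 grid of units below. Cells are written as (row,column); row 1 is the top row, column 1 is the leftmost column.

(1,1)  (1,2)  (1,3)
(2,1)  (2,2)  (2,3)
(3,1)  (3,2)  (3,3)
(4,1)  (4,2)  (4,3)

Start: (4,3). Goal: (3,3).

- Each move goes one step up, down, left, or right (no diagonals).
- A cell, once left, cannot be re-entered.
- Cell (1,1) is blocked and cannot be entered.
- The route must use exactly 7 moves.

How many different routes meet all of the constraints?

5

Need simple routes of exactly 7 moves from (4,3) to (3,3) (Manhattan distance 1, so 3 moves are spent on a detour and 3 undoing it).
Enumerating: (4,3) (4,2) (3,2) (2,2) (1,2) (1,3) (2,3) (3,3) | (4,3) (4,2) (3,2) (3,1) (2,1) (2,2) (2,3) (3,3) | (4,3) (4,2) (4,1) (3,1) (2,1) (2,2) (3,2) (3,3) | (4,3) (4,2) (4,1) (3,1) (2,1) (2,2) (2,3) (3,3) | (4,3) (4,2) (4,1) (3,1) (3,2) (2,2) (2,3) (3,3).
That gives 5 routes.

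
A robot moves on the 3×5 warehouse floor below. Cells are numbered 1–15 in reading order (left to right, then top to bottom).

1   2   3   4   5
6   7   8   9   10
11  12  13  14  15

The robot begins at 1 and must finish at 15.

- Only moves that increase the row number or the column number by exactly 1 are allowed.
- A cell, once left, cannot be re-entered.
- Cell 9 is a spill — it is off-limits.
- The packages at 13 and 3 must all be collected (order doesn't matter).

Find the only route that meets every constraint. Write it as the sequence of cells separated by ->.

1 -> 2 -> 3 -> 8 -> 13 -> 14 -> 15

Moves only go right or down, so the column and row indices never decrease.
Route from 1: 2× right (reaching 3), 2× down (reaching 13), 2× right (reaching 15) — 6 moves in all.
Check: all required cells visited.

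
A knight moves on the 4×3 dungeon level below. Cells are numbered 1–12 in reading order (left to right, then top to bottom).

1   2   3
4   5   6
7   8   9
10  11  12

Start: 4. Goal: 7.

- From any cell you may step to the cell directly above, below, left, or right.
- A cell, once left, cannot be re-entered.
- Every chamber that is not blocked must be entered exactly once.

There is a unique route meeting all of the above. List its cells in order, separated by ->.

Need to visit all 12 open cells exactly once, starting at 4 and ending at 7.
Cell 1 has only two open neighbours (4 and 2), so the path must pass straight through it: one of those is the cell it's entered from and the other is where it exits.
Route from 4: up to 1, 2× right (reaching 3), down to 6, left to 5, down to 8, right to 9, down to 12, 2× left (reaching 10), up to 7 — 11 moves in all.
Check: all 12 open cells covered.

4 -> 1 -> 2 -> 3 -> 6 -> 5 -> 8 -> 9 -> 12 -> 11 -> 10 -> 7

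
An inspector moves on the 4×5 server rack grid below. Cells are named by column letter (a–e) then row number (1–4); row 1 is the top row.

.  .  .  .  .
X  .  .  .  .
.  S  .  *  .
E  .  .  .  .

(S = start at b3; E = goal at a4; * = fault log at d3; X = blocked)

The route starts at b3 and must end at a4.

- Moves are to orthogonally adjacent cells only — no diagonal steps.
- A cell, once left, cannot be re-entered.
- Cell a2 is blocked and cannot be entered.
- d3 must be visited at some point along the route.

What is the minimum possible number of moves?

6

Any route passes through d3 somewhere between b3 and a4. Summing Manhattan distances along the two legs (b3 → d3 → a4) gives a lower bound of 2 + 4 = 6 moves.
A route of 6 moves achieves this: b3 → c3 → d3 → d4 → c4 → b4 → a4.
Since 6 matches the lower bound, it is optimal.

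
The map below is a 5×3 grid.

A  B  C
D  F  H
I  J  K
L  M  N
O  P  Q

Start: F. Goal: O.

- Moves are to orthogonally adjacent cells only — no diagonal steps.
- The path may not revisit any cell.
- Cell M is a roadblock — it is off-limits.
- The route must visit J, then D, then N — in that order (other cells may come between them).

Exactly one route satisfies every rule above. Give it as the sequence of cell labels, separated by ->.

The waypoints must appear in the order J, D, N, with no cell reused.
Route from F: down to J, left to I, 2× up (reaching A), 2× right (reaching C), 4× down (reaching Q), 2× left (reaching O) — 12 moves in all.
Check: order respected (J at step 1, D at step 3, N at step 9).

F -> J -> I -> D -> A -> B -> C -> H -> K -> N -> Q -> P -> O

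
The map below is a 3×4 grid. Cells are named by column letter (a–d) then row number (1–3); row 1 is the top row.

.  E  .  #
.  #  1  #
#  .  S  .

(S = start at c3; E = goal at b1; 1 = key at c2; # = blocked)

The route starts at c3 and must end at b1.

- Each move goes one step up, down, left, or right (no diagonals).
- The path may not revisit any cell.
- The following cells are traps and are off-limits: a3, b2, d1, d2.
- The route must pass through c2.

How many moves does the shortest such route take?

3

Any route passes through c2 somewhere between c3 and b1. Summing Manhattan distances along the two legs (c3 → c2 → b1) gives a lower bound of 1 + 2 = 3 moves.
A route of 3 moves achieves this: c3 → c2 → c1 → b1.
Since 3 matches the lower bound, it is optimal.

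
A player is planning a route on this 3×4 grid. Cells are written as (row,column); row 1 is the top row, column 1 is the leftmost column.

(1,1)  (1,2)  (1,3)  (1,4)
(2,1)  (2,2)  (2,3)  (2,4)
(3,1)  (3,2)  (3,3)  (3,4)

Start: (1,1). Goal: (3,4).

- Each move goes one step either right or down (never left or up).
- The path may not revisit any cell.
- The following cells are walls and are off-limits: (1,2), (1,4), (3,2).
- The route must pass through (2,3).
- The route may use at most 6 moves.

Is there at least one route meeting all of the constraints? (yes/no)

yes

One route that works: (1,1) → (2,1) → (2,2) → (2,3) → (3,3) → (3,4).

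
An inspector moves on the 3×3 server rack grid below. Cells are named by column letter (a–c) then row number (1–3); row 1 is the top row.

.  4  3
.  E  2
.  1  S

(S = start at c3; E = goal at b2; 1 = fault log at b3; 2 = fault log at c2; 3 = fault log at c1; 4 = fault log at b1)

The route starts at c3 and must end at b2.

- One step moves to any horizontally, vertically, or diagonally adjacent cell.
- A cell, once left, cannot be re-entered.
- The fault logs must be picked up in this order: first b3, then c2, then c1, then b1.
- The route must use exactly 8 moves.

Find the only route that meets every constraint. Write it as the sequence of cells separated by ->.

The waypoints must appear in the order b3, c2, c1, b1, with no cell reused.
Route from c3: left 1 to b3, up-right 1 to c2, up 1 to c1, left 2 to a1, down 2 to a3, up-right 1 to b2 — 8 moves in all.
Check: order respected (1 at step 1, 2 at step 2, 3 at step 3, 4 at step 4); 8 moves as required.

c3 -> b3 -> c2 -> c1 -> b1 -> a1 -> a2 -> a3 -> b2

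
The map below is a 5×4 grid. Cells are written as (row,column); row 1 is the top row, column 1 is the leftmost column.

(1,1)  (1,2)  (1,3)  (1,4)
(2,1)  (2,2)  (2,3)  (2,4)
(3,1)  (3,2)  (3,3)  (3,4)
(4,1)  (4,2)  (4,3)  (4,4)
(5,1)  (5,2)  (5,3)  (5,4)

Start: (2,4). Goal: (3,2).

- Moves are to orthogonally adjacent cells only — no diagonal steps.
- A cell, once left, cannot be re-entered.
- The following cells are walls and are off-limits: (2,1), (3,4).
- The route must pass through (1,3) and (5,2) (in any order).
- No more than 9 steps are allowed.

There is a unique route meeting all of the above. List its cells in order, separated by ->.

(2,4) -> (1,4) -> (1,3) -> (2,3) -> (3,3) -> (4,3) -> (5,3) -> (5,2) -> (4,2) -> (3,2)

The budget equals the shortest possible length, so every move has to be on a shortest route through the required cells.
Route from (2,4): up to (1,4), left to (1,3), 4× down (reaching (5,3)), left to (5,2), 2× up (reaching (3,2)) — 9 moves in all.
Check: all required cells visited; 9 ≤ 9 moves.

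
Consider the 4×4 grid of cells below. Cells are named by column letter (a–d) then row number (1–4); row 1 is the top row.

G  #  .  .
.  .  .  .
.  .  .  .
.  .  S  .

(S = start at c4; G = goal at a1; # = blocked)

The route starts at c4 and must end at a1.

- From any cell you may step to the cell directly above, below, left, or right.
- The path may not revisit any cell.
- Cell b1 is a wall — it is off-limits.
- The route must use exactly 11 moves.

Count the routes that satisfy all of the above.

Need simple routes of exactly 11 moves from c4 to a1 (Manhattan distance 5, so 3 moves are spent on a detour and 3 undoing it).
Branch systematically from the start, pruning whenever the remaining move budget drops below the Manhattan distance to a1 or differs from it in parity. Grouping the completions by first move — via c3: 2; via b4: 2; via d4: 6 — and summing: 2 + 2 + 6 = 10.
That gives 10 routes.

10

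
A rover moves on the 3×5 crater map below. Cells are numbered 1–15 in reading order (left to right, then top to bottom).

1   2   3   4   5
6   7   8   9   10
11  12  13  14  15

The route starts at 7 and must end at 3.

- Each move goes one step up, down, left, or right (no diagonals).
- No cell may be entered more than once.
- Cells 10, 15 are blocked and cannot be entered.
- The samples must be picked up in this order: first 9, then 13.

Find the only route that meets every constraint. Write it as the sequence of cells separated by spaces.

The waypoints must appear in the order 9, 13, with no cell reused.
Route from 7: right 2 to 9, down 1 to 14, left 3 to 11, up 2 to 1, right 2 to 3 — 10 moves in all.
Check: order respected (9 at step 2, 13 at step 4).

7 8 9 14 13 12 11 6 1 2 3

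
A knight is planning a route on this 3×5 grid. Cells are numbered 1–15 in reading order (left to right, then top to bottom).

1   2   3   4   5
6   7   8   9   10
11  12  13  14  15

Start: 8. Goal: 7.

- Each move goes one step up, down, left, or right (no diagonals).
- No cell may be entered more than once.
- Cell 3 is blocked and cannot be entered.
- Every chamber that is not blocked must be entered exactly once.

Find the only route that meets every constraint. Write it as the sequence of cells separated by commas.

Need to visit all 14 open cells exactly once, starting at 8 and ending at 7.
Cell 15 has only two open neighbours (10 and 14), so the path must pass straight through it: one of those is the cell it's entered from and the other is where it exits.
Route from 8: right to 9, up to 4, right to 5, 2× down (reaching 15), 4× left (reaching 11), 2× up (reaching 1), right to 2, down to 7 — 13 moves in all.
Check: all 14 open cells covered.

8, 9, 4, 5, 10, 15, 14, 13, 12, 11, 6, 1, 2, 7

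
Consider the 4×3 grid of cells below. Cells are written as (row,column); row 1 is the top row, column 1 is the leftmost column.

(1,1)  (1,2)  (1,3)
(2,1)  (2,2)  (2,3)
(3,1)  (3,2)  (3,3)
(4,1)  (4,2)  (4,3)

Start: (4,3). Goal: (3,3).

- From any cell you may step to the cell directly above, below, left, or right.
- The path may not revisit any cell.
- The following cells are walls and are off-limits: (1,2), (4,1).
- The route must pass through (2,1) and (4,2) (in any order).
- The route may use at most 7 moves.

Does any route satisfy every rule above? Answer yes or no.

yes

One route that works: (4,3) → (4,2) → (3,2) → (3,1) → (2,1) → (2,2) → (2,3) → (3,3).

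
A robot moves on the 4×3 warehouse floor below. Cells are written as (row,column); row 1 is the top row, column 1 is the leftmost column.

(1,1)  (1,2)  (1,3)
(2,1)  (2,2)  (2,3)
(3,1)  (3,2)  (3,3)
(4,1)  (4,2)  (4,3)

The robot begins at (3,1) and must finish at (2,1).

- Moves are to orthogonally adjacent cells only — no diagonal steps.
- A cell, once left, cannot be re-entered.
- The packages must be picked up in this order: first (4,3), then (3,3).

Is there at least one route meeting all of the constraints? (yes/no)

One route that works: (3,1) → (4,1) → (4,2) → (4,3) → (3,3) → (2,3) → (2,2) → (2,1).

yes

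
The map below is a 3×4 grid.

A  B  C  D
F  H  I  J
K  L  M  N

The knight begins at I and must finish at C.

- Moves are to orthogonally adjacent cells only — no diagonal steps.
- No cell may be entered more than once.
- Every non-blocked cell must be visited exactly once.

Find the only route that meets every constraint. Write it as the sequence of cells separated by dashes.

Need to visit all 12 open cells exactly once, starting at I and ending at C.
Cell N has only two open neighbours (J and M), so the path must pass straight through it: one of those is the cell it's entered from and the other is where it exits.
Route from I: left 1 to H, up 1 to B, left 1 to A, down 2 to K, right 3 to N, up 2 to D, left 1 to C — 11 moves in all.
Check: all 12 open cells covered.

I - H - B - A - F - K - L - M - N - J - D - C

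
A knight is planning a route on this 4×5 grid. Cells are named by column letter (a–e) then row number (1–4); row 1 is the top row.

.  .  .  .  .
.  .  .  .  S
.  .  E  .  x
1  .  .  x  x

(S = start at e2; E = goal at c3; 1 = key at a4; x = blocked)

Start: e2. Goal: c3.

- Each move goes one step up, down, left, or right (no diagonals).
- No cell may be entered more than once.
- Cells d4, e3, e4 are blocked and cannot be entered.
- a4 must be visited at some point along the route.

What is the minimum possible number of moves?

9

Any route passes through a4 somewhere between e2 and c3. Summing Manhattan distances along the two legs (e2 → a4 → c3) gives a lower bound of 6 + 3 = 9 moves.
A route of 9 moves achieves this: e2 → d2 → c2 → b2 → b3 → a3 → a4 → b4 → c4 → c3.
Since 9 matches the lower bound, it is optimal.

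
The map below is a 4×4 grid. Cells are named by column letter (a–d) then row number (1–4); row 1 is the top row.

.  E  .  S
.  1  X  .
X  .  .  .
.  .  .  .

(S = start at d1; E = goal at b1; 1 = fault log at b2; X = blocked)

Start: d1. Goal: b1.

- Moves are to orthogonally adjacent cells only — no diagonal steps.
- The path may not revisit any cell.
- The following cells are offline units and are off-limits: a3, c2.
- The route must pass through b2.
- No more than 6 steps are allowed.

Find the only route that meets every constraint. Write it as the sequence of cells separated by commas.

d1, d2, d3, c3, b3, b2, b1

The budget equals the shortest possible length, so every move has to be on a shortest route through the required cells.
Route from d1: down 2 to d3, left 2 to b3, up 2 to b1 — 6 moves in all.
Check: all required cells visited; 6 ≤ 6 moves.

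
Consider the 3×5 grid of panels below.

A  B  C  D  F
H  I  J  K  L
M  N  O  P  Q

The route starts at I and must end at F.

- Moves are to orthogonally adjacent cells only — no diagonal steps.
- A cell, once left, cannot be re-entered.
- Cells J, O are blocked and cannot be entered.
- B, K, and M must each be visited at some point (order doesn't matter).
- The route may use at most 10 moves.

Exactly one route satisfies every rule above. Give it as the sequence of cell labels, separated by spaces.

I N M H A B C D K L F

The budget equals the shortest possible length, so every move has to be on a shortest route through the required cells.
Route from I: down 1 to N, left 1 to M, up 2 to A, right 3 to D, down 1 to K, right 1 to L, up 1 to F — 10 moves in all.
Check: all required cells visited; 10 ≤ 10 moves.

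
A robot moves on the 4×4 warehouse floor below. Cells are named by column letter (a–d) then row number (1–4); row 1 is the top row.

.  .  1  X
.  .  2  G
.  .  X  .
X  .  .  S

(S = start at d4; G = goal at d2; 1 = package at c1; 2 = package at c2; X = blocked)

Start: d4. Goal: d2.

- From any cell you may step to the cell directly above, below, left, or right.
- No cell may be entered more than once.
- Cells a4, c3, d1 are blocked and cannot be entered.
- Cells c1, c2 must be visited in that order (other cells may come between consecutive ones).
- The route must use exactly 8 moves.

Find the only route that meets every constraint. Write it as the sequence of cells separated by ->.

The waypoints must appear in the order c1, c2, with no cell reused.
Route from d4: 2× left (reaching b4), 3× up (reaching b1), right to c1, down to c2, right to d2 — 8 moves in all.
Check: order respected (1 at step 6, 2 at step 7); 8 moves as required.

d4 -> c4 -> b4 -> b3 -> b2 -> b1 -> c1 -> c2 -> d2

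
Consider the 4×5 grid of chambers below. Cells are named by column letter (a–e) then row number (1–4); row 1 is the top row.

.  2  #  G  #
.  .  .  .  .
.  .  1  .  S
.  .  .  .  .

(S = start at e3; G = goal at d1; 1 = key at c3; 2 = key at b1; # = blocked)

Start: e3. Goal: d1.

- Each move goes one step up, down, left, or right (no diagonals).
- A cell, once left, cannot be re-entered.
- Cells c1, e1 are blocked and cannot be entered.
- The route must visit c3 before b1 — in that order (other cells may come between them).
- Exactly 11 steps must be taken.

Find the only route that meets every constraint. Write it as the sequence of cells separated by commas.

The waypoints must appear in the order c3, b1, with no cell reused.
Route from e3: left 4 to a3, up 2 to a1, right 1 to b1, down 1 to b2, right 2 to d2, up 1 to d1 — 11 moves in all.
Check: order respected (1 at step 2, 2 at step 7); 11 moves as required.

e3, d3, c3, b3, a3, a2, a1, b1, b2, c2, d2, d1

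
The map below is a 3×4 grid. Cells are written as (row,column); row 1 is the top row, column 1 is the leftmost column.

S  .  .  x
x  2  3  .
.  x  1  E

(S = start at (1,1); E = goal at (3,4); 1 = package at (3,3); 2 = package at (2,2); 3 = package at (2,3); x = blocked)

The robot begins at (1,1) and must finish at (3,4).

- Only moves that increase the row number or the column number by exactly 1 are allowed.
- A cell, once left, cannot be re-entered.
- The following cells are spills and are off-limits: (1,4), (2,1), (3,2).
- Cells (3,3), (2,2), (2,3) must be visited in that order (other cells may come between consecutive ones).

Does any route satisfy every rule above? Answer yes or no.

(2,2) lies above (3,3), so going from (3,3) to (2,2) would need an upward move — but moves only go right/down, so (3,3) cannot be visited before (2,2).

no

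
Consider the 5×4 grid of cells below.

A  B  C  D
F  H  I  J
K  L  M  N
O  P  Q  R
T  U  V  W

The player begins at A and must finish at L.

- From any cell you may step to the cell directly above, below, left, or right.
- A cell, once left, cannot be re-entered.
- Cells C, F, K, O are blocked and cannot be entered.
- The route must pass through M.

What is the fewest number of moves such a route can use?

5

Any route passes through M somewhere between A and L. Summing Manhattan distances along the two legs (A → M → L) gives a lower bound of 4 + 1 = 5 moves.
A route of 5 moves achieves this: A → B → H → I → M → L.
Since 5 matches the lower bound, it is optimal.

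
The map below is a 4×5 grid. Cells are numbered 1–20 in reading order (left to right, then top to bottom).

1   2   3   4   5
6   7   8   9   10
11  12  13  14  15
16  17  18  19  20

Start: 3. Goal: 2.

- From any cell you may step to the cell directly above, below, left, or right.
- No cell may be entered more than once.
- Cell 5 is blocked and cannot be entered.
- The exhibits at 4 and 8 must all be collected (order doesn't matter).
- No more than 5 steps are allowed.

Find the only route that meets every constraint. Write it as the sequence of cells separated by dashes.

The 5-move cap with required stops at 4, 8 leaves no slack for detours.
Route from 3: right 1 to 4, down 1 to 9, left 2 to 7, up 1 to 2 — 5 moves in all.
Check: all required cells visited; 5 ≤ 5 moves.

3 - 4 - 9 - 8 - 7 - 2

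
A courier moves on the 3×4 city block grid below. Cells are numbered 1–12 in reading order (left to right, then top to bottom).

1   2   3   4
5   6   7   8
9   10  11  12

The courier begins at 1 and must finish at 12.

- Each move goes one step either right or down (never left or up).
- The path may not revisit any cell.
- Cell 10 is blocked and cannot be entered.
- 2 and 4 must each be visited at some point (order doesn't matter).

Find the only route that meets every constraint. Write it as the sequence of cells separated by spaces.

Moves only go right or down, so the column and row indices never decrease.
Route from 1: 3× right (reaching 4), 2× down (reaching 12) — 5 moves in all.
Check: all required cells visited.

1 2 3 4 8 12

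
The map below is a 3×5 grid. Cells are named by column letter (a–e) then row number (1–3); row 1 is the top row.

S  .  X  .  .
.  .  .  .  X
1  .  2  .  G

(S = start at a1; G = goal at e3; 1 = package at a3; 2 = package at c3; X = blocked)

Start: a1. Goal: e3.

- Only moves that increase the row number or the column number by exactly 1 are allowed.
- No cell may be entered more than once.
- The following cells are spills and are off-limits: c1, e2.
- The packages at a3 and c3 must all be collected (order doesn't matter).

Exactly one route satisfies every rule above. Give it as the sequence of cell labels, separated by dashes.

a1 - a2 - a3 - b3 - c3 - d3 - e3

Moves only go right or down, so the column and row indices never decrease.
Route from a1: down 2 to a3, right 4 to e3 — 6 moves in all.
Check: all required cells visited.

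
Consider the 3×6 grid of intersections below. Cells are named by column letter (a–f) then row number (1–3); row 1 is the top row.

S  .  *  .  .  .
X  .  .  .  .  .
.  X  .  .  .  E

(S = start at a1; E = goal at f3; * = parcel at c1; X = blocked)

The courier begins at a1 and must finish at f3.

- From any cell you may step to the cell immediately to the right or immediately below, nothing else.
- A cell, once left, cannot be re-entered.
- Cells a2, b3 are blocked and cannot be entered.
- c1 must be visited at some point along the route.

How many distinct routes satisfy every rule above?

10

A right/down-only route from a1 to f3 makes exactly 2 down-moves and 5 right-moves in some order.
With no other constraints that would be C(7,2) = 21 routes.
Split at c1 and multiply the segment counts (each segment already excludes blocked cells): a1→c1: 1; c1→f3: 10; product = 10.
That gives 10 routes.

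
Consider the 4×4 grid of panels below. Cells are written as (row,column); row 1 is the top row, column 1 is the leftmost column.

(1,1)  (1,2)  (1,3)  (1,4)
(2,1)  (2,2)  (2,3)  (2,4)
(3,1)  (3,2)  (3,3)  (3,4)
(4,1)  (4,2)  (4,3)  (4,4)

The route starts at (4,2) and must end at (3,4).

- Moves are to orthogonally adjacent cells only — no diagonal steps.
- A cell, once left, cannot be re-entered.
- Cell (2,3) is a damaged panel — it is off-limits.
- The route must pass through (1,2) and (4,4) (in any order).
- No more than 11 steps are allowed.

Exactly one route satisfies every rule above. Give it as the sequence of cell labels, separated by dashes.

Any route must reach (1,2) and (4,4) and still end at (3,4) within 11 moves, so the order of the required stops is forced.
Route from (4,2): left to (4,1), 3× up (reaching (1,1)), right to (1,2), 2× down (reaching (3,2)), right to (3,3), down to (4,3), right to (4,4), up to (3,4) — 11 moves in all.
Check: all required cells visited; 11 ≤ 11 moves.

(4,2) - (4,1) - (3,1) - (2,1) - (1,1) - (1,2) - (2,2) - (3,2) - (3,3) - (4,3) - (4,4) - (3,4)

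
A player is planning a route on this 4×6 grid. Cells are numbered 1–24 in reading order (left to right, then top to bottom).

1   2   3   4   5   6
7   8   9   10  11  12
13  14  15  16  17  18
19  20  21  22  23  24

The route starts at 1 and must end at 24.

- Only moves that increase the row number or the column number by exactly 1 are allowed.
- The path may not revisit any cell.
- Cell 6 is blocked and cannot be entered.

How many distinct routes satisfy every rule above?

A right/down-only route from 1 to 24 makes exactly 3 down-moves and 5 right-moves in some order.
With no other constraints that would be C(8,3) = 56 routes.
Subtract routes through each blocked cell (inclusion–exclusion for overlaps): − through 6: 1 → 55.
That gives 55 routes.

55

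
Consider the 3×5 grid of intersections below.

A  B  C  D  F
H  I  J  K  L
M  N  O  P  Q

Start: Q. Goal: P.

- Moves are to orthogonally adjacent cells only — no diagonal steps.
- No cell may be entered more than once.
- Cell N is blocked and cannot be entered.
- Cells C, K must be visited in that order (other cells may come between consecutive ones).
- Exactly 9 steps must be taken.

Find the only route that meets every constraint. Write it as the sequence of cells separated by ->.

Q -> L -> F -> D -> C -> B -> I -> J -> K -> P

The waypoints must appear in the order C, K, with no cell reused.
Route from Q: up 2 to F, left 3 to B, down 1 to I, right 2 to K, down 1 to P — 9 moves in all.
Check: order respected (C at step 4, K at step 8); 9 moves as required.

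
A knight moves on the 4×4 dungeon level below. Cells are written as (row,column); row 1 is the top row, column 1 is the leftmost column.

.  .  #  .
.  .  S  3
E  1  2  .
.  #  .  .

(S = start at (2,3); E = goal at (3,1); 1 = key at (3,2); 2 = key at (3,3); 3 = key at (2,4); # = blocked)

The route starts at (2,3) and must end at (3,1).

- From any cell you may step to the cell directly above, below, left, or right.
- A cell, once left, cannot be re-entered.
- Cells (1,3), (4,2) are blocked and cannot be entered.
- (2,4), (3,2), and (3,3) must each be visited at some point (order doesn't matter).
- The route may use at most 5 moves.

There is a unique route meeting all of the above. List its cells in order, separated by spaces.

(2,3) (2,4) (3,4) (3,3) (3,2) (3,1)

The 5-move cap with required stops at (2,4), (3,2), (3,3) leaves no slack for detours.
Route from (2,3): right 1 to (2,4), down 1 to (3,4), left 3 to (3,1) — 5 moves in all.
Check: all required cells visited; 5 ≤ 5 moves.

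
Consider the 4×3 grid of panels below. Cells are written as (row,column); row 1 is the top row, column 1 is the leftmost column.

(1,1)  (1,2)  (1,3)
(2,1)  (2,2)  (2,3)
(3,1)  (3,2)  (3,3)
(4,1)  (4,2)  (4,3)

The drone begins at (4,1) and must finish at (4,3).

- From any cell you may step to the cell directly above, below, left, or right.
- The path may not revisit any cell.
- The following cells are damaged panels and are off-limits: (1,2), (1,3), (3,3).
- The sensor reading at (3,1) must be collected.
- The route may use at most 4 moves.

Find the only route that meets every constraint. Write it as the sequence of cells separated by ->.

(4,1) -> (3,1) -> (3,2) -> (4,2) -> (4,3)

Any route must reach (3,1) and still end at (4,3) within 4 moves, so the order of the required stops is forced.
Route from (4,1): up 1 to (3,1), right 1 to (3,2), down 1 to (4,2), right 1 to (4,3) — 4 moves in all.
Check: all required cells visited; 4 ≤ 4 moves.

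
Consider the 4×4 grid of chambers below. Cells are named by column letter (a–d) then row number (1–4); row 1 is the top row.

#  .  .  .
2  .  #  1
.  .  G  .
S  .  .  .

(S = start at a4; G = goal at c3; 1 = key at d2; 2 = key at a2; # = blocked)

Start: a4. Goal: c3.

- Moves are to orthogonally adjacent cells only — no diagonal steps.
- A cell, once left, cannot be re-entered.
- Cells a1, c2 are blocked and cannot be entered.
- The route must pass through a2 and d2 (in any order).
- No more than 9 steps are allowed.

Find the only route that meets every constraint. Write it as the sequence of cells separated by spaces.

a4 a3 a2 b2 b1 c1 d1 d2 d3 c3

The 9-move cap with required stops at a2, d2 leaves no slack for detours.
Route from a4: up 2 to a2, right 1 to b2, up 1 to b1, right 2 to d1, down 2 to d3, left 1 to c3 — 9 moves in all.
Check: all required cells visited; 9 ≤ 9 moves.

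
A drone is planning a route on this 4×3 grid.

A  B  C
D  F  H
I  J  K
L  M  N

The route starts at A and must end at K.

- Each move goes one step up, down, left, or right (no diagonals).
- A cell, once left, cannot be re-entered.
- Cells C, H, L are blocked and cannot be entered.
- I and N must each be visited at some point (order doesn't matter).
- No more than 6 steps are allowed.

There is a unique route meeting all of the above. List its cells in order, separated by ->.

The 6-move cap with required stops at I, N leaves no slack for detours.
Route from A: 2× down (reaching I), right to J, down to M, right to N, up to K — 6 moves in all.
Check: all required cells visited; 6 ≤ 6 moves.

A -> D -> I -> J -> M -> N -> K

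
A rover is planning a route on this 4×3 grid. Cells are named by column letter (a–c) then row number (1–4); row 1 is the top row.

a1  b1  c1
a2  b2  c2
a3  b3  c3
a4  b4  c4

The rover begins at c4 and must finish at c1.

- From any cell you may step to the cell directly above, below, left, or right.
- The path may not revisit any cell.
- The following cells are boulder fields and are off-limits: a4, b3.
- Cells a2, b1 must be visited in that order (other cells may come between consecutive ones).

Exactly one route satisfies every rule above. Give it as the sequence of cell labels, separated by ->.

c4 -> c3 -> c2 -> b2 -> a2 -> a1 -> b1 -> c1

The waypoints must appear in the order a2, b1, with no cell reused.
Route from c4: up 2 to c2, left 2 to a2, up 1 to a1, right 2 to c1 — 7 moves in all.
Check: order respected (a2 at step 4, b1 at step 6).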